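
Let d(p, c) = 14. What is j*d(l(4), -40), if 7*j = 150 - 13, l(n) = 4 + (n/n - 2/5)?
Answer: 274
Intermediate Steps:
l(n) = 23/5 (l(n) = 4 + (1 - 2*1/5) = 4 + (1 - 2/5) = 4 + 3/5 = 23/5)
j = 137/7 (j = (150 - 13)/7 = (1/7)*137 = 137/7 ≈ 19.571)
j*d(l(4), -40) = (137/7)*14 = 274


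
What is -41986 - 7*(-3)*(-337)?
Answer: -49063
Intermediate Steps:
-41986 - 7*(-3)*(-337) = -41986 + 21*(-337) = -41986 - 7077 = -49063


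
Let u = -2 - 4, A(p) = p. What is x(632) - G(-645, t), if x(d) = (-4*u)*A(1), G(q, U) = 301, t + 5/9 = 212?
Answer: -277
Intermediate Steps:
t = 1903/9 (t = -5/9 + 212 = 1903/9 ≈ 211.44)
u = -6
x(d) = 24 (x(d) = -4*(-6)*1 = 24*1 = 24)
x(632) - G(-645, t) = 24 - 1*301 = 24 - 301 = -277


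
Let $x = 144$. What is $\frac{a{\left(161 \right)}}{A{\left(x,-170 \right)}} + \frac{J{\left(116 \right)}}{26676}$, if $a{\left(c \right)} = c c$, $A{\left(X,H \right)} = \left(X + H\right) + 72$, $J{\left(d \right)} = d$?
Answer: $\frac{7516021}{13338} \approx 563.5$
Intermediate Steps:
$A{\left(X,H \right)} = 72 + H + X$ ($A{\left(X,H \right)} = \left(H + X\right) + 72 = 72 + H + X$)
$a{\left(c \right)} = c^{2}$
$\frac{a{\left(161 \right)}}{A{\left(x,-170 \right)}} + \frac{J{\left(116 \right)}}{26676} = \frac{161^{2}}{72 - 170 + 144} + \frac{116}{26676} = \frac{25921}{46} + 116 \cdot \frac{1}{26676} = 25921 \cdot \frac{1}{46} + \frac{29}{6669} = \frac{1127}{2} + \frac{29}{6669} = \frac{7516021}{13338}$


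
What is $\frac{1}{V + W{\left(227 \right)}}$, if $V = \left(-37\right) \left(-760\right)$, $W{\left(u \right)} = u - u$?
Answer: $\frac{1}{28120} \approx 3.5562 \cdot 10^{-5}$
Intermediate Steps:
$W{\left(u \right)} = 0$
$V = 28120$
$\frac{1}{V + W{\left(227 \right)}} = \frac{1}{28120 + 0} = \frac{1}{28120}$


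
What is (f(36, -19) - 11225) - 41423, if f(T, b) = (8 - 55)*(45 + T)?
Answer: -56455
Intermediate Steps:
f(T, b) = -2115 - 47*T (f(T, b) = -47*(45 + T) = -2115 - 47*T)
(f(36, -19) - 11225) - 41423 = ((-2115 - 47*36) - 11225) - 41423 = ((-2115 - 1692) - 11225) - 41423 = (-3807 - 11225) - 41423 = -15032 - 41423 = -56455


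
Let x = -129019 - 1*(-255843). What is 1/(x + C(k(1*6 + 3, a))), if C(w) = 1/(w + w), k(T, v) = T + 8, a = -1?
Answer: 34/4312017 ≈ 7.8849e-6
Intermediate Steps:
k(T, v) = 8 + T
x = 126824 (x = -129019 + 255843 = 126824)
C(w) = 1/(2*w)
1/(x + C(k(1*6 + 3, a))) = 1/(126824 + 1/(2*(8 + (1*6 + 3)))) = 1/(126824 + 1/(2*(8 + (6 + 3)))) = 1/(126824 + 1/(2*(8 + 9))) = 1/(126824 + (1/2)/17) = 1/(126824 + (1/2)*(1/17)) = 1/(126824 + 1/34) = 1/(4312017/34) = 34/4312017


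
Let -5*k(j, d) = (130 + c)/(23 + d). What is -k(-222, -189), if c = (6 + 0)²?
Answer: -⅕ ≈ -0.20000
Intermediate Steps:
c = 36 (c = 6² = 36)
k(j, d) = -166/(5*(23 + d)) (k(j, d) = -(130 + 36)/(5*(23 + d)) = -166/(5*(23 + d)))
-k(-222, -189) = -(-166)/(115 + 5*(-189)) = -(-166)/(115 - 945) = -(-166)/(-830) = -(-166)*(-1)/830 = -1*⅕ = -⅕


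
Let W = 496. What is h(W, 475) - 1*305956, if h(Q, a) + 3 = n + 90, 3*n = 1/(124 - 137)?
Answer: -11928892/39 ≈ -3.0587e+5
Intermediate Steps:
n = -1/39 (n = 1/(3*(124 - 137)) = (⅓)/(-13) = (⅓)*(-1/13) = -1/39 ≈ -0.025641)
h(Q, a) = 3392/39 (h(Q, a) = -3 + (-1/39 + 90) = -3 + 3509/39 = 3392/39)
h(W, 475) - 1*305956 = 3392/39 - 1*305956 = 3392/39 - 305956 = -11928892/39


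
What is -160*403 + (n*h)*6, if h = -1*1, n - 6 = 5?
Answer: -64546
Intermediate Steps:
n = 11 (n = 6 + 5 = 11)
h = -1
-160*403 + (n*h)*6 = -160*403 + (11*(-1))*6 = -64480 - 11*6 = -64480 - 66 = -64546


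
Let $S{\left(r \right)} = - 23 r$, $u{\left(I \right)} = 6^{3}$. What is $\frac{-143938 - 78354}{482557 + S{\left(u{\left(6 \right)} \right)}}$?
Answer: $- \frac{31756}{68227} \approx -0.46545$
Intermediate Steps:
$u{\left(I \right)} = 216$
$\frac{-143938 - 78354}{482557 + S{\left(u{\left(6 \right)} \right)}} = \frac{-143938 - 78354}{482557 - 4968} = - \frac{222292}{482557 - 4968} = - \frac{222292}{477589} = \left(-222292\right) \frac{1}{477589} = - \frac{31756}{68227}$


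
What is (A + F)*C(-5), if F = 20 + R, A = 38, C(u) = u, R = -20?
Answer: -190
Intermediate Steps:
F = 0 (F = 20 - 20 = 0)
(A + F)*C(-5) = (38 + 0)*(-5) = 38*(-5) = -190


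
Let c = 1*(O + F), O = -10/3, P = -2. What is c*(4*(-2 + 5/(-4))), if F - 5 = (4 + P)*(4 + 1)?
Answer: -455/3 ≈ -151.67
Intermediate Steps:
F = 15 (F = 5 + (4 - 2)*(4 + 1) = 5 + 2*5 = 5 + 10 = 15)
O = -10/3 (O = -10*⅓ = -10/3 ≈ -3.3333)
c = 35/3 (c = 1*(-10/3 + 15) = 1*(35/3) = 35/3 ≈ 11.667)
c*(4*(-2 + 5/(-4))) = 35*(4*(-2 + 5/(-4)))/3 = 35*(4*(-2 + 5*(-¼)))/3 = 35*(4*(-2 - 5/4))/3 = 35*(4*(-13/4))/3 = (35/3)*(-13) = -455/3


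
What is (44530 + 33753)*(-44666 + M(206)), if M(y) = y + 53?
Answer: -3476313181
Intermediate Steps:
M(y) = 53 + y
(44530 + 33753)*(-44666 + M(206)) = (44530 + 33753)*(-44666 + (53 + 206)) = 78283*(-44666 + 259) = 78283*(-44407) = -3476313181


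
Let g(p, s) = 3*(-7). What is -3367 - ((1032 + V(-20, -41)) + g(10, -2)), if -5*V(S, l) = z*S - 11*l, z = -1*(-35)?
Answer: -22139/5 ≈ -4427.8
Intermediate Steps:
g(p, s) = -21
z = 35
V(S, l) = -7*S + 11*l/5 (V(S, l) = -(35*S - 11*l)/5 = -(-11*l + 35*S)/5 = -7*S + 11*l/5)
-3367 - ((1032 + V(-20, -41)) + g(10, -2)) = -3367 - ((1032 + (-7*(-20) + (11/5)*(-41))) - 21) = -3367 - ((1032 + (140 - 451/5)) - 21) = -3367 - ((1032 + 249/5) - 21) = -3367 - (5409/5 - 21) = -3367 - 1*5304/5 = -3367 - 5304/5 = -22139/5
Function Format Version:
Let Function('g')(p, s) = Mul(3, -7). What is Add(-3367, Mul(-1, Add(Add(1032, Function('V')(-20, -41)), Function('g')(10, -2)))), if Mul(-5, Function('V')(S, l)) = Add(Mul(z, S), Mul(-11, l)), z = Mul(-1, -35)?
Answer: Rational(-22139, 5) ≈ -4427.8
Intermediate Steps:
Function('g')(p, s) = -21
z = 35
Function('V')(S, l) = Add(Mul(-7, S), Mul(Rational(11, 5), l)) (Function('V')(S, l) = Mul(Rational(-1, 5), Add(Mul(35, S), Mul(-11, l))) = Mul(Rational(-1, 5), Add(Mul(-11, l), Mul(35, S))) = Add(Mul(-7, S), Mul(Rational(11, 5), l)))
Add(-3367, Mul(-1, Add(Add(1032, Function('V')(-20, -41)), Function('g')(10, -2)))) = Add(-3367, Mul(-1, Add(Add(1032, Add(Mul(-7, -20), Mul(Rational(11, 5), -41))), -21))) = Add(-3367, Mul(-1, Add(Add(1032, Add(140, Rational(-451, 5))), -21))) = Add(-3367, Mul(-1, Add(Add(1032, Rational(249, 5)), -21))) = Add(-3367, Mul(-1, Add(Rational(5409, 5), -21))) = Add(-3367, Mul(-1, Rational(5304, 5))) = Add(-3367, Rational(-5304, 5)) = Rational(-22139, 5)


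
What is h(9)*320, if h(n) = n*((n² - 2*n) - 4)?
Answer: 169920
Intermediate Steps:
h(n) = n*(-4 + n² - 2*n)
h(9)*320 = (9*(-4 + 9² - 2*9))*320 = (9*(-4 + 81 - 18))*320 = (9*59)*320 = 531*320 = 169920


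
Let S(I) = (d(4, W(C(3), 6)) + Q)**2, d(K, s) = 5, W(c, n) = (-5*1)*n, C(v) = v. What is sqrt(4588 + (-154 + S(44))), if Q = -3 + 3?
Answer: 7*sqrt(91) ≈ 66.776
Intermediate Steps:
W(c, n) = -5*n
Q = 0
S(I) = 25 (S(I) = (5 + 0)**2 = 5**2 = 25)
sqrt(4588 + (-154 + S(44))) = sqrt(4588 + (-154 + 25)) = sqrt(4588 - 129) = sqrt(4459) = 7*sqrt(91)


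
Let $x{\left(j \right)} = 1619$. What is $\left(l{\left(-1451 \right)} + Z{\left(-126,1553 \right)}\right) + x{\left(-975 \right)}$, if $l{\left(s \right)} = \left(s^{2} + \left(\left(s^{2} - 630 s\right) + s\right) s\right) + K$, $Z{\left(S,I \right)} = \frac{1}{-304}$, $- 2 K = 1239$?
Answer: $- \frac{1330646814569}{304} \approx -4.3771 \cdot 10^{9}$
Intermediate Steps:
$K = - \frac{1239}{2}$ ($K = \left(- \frac{1}{2}\right) 1239 = - \frac{1239}{2} \approx -619.5$)
$Z{\left(S,I \right)} = - \frac{1}{304}$
$l{\left(s \right)} = - \frac{1239}{2} + s^{2} + s \left(s^{2} - 629 s\right)$ ($l{\left(s \right)} = \left(s^{2} + \left(\left(s^{2} - 630 s\right) + s\right) s\right) - \frac{1239}{2} = \left(s^{2} + \left(s^{2} - 629 s\right) s\right) - \frac{1239}{2} = \left(s^{2} + s \left(s^{2} - 629 s\right)\right) - \frac{1239}{2} = - \frac{1239}{2} + s^{2} + s \left(s^{2} - 629 s\right)$)
$\left(l{\left(-1451 \right)} + Z{\left(-126,1553 \right)}\right) + x{\left(-975 \right)} = \left(\left(- \frac{1239}{2} + \left(-1451\right)^{3} - 628 \left(-1451\right)^{2}\right) - \frac{1}{304}\right) + 1619 = \left(\left(- \frac{1239}{2} - 3054936851 - 1322191828\right) - \frac{1}{304}\right) + 1619 = \left(- \frac{8754258597}{2} - \frac{1}{304}\right) + 1619 = - \frac{1330647306745}{304} + 1619 = - \frac{1330646814569}{304}$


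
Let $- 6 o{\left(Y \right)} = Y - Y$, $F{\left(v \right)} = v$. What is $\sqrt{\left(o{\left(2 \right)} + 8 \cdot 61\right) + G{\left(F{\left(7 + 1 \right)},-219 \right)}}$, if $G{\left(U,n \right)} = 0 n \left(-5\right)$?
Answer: $2 \sqrt{122} \approx 22.091$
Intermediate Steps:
$o{\left(Y \right)} = 0$ ($o{\left(Y \right)} = - \frac{Y - Y}{6} = \left(- \frac{1}{6}\right) 0 = 0$)
$G{\left(U,n \right)} = 0$ ($G{\left(U,n \right)} = 0 \left(-5\right) = 0$)
$\sqrt{\left(o{\left(2 \right)} + 8 \cdot 61\right) + G{\left(F{\left(7 + 1 \right)},-219 \right)}} = \sqrt{\left(0 + 8 \cdot 61\right) + 0} = \sqrt{\left(0 + 488\right) + 0} = \sqrt{488 + 0} = \sqrt{488} = 2 \sqrt{122}$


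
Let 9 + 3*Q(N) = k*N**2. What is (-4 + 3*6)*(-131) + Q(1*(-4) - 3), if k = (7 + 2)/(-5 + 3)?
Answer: -3821/2 ≈ -1910.5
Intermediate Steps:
k = -9/2 (k = 9/(-2) = 9*(-1/2) = -9/2 ≈ -4.5000)
Q(N) = -3 - 3*N**2/2 (Q(N) = -3 + (-9*N**2/2)/3 = -3 - 3*N**2/2)
(-4 + 3*6)*(-131) + Q(1*(-4) - 3) = (-4 + 3*6)*(-131) + (-3 - 3*(1*(-4) - 3)**2/2) = (-4 + 18)*(-131) + (-3 - 3*(-4 - 3)**2/2) = 14*(-131) + (-3 - 3/2*(-7)**2) = -1834 + (-3 - 3/2*49) = -1834 + (-3 - 147/2) = -1834 - 153/2 = -3821/2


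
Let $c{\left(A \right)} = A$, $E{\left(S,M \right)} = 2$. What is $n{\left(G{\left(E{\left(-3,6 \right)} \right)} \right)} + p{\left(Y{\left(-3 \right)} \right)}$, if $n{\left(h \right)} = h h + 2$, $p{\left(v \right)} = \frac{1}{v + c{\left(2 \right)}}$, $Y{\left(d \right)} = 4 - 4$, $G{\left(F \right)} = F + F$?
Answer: $\frac{37}{2} \approx 18.5$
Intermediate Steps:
$G{\left(F \right)} = 2 F$
$Y{\left(d \right)} = 0$
$p{\left(v \right)} = \frac{1}{2 + v}$ ($p{\left(v \right)} = \frac{1}{v + 2} = \frac{1}{2 + v}$)
$n{\left(h \right)} = 2 + h^{2}$ ($n{\left(h \right)} = h^{2} + 2 = 2 + h^{2}$)
$n{\left(G{\left(E{\left(-3,6 \right)} \right)} \right)} + p{\left(Y{\left(-3 \right)} \right)} = \left(2 + \left(2 \cdot 2\right)^{2}\right) + \frac{1}{2 + 0} = \left(2 + 4^{2}\right) + \frac{1}{2} = \left(2 + 16\right) + \frac{1}{2} = 18 + \frac{1}{2} = \frac{37}{2}$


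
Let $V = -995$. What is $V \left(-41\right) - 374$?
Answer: $40421$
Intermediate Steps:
$V \left(-41\right) - 374 = \left(-995\right) \left(-41\right) - 374 = 40795 - 374 = 40421$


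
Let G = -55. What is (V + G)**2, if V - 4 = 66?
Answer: 225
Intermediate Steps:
V = 70 (V = 4 + 66 = 70)
(V + G)**2 = (70 - 55)**2 = 15**2 = 225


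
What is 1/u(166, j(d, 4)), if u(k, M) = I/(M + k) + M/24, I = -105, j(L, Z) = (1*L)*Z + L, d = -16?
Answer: -258/1175 ≈ -0.21957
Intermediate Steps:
j(L, Z) = L + L*Z (j(L, Z) = L*Z + L = L + L*Z)
u(k, M) = -105/(M + k) + M/24
1/u(166, j(d, 4)) = 1/((-2520 + (-16*(1 + 4))² - 16*(1 + 4)*166)/(24*(-16*(1 + 4) + 166))) = 1/((-2520 + (-16*5)² - 16*5*166)/(24*(-16*5 + 166))) = 1/((-2520 + (-80)² - 80*166)/(24*(-80 + 166))) = 1/((1/24)*(-2520 + 6400 - 13280)/86) = 1/((1/24)*(1/86)*(-9400)) = 1/(-1175/258) = -258/1175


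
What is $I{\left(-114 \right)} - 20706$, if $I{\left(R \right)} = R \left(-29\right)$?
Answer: $-17400$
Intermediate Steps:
$I{\left(R \right)} = - 29 R$
$I{\left(-114 \right)} - 20706 = \left(-29\right) \left(-114\right) - 20706 = 3306 - 20706 = -17400$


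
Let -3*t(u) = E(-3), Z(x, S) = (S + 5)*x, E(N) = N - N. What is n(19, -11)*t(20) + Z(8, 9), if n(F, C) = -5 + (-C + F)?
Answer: 112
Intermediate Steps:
E(N) = 0
Z(x, S) = x*(5 + S) (Z(x, S) = (5 + S)*x = x*(5 + S))
t(u) = 0 (t(u) = -⅓*0 = 0)
n(F, C) = -5 + F - C (n(F, C) = -5 + (F - C) = -5 + F - C)
n(19, -11)*t(20) + Z(8, 9) = (-5 + 19 - 1*(-11))*0 + 8*(5 + 9) = (-5 + 19 + 11)*0 + 8*14 = 25*0 + 112 = 0 + 112 = 112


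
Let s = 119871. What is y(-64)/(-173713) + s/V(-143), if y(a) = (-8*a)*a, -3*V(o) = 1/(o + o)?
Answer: 17866263610502/173713 ≈ 1.0285e+8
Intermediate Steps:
V(o) = -1/(6*o) (V(o) = -1/(3*(o + o)) = -1/(2*o)/3 = -1/(6*o))
y(a) = -8*a**2
y(-64)/(-173713) + s/V(-143) = -8*(-64)**2/(-173713) + 119871/((-1/6/(-143))) = -8*4096*(-1/173713) + 119871/((-1/6*(-1/143))) = -32768*(-1/173713) + 119871/(1/858) = 32768/173713 + 119871*858 = 32768/173713 + 102849318 = 17866263610502/173713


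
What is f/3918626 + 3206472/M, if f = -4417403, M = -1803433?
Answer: -20531454891971/7066979443058 ≈ -2.9053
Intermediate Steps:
f/3918626 + 3206472/M = -4417403/3918626 + 3206472/(-1803433) = -4417403*1/3918626 + 3206472*(-1/1803433) = -4417403/3918626 - 3206472/1803433 = -20531454891971/7066979443058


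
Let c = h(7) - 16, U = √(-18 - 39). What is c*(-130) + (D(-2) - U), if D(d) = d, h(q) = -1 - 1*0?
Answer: 2208 - I*√57 ≈ 2208.0 - 7.5498*I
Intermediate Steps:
h(q) = -1 (h(q) = -1 + 0 = -1)
U = I*√57 (U = √(-57) = I*√57 ≈ 7.5498*I)
c = -17 (c = -1 - 16 = -17)
c*(-130) + (D(-2) - U) = -17*(-130) + (-2 - I*√57) = 2210 + (-2 - I*√57) = 2208 - I*√57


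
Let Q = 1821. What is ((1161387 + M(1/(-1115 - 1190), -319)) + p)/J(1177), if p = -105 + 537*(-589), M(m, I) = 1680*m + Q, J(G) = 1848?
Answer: 65063179/141988 ≈ 458.23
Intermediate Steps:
M(m, I) = 1821 + 1680*m (M(m, I) = 1680*m + 1821 = 1821 + 1680*m)
p = -316398 (p = -105 - 316293 = -316398)
((1161387 + M(1/(-1115 - 1190), -319)) + p)/J(1177) = ((1161387 + (1821 + 1680/(-1115 - 1190))) - 316398)/1848 = ((1161387 + (1821 + 1680/(-2305))) - 316398)*(1/1848) = ((1161387 + (1821 + 1680*(-1/2305))) - 316398)*(1/1848) = ((1161387 + (1821 - 336/461)) - 316398)*(1/1848) = ((1161387 + 839145/461) - 316398)*(1/1848) = (536238552/461 - 316398)*(1/1848) = (390379074/461)*(1/1848) = 65063179/141988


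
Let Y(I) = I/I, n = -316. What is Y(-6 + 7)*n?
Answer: -316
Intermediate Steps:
Y(I) = 1
Y(-6 + 7)*n = 1*(-316) = -316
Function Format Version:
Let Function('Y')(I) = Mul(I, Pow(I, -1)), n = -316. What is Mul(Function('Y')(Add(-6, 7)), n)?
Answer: -316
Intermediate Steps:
Function('Y')(I) = 1
Mul(Function('Y')(Add(-6, 7)), n) = Mul(1, -316) = -316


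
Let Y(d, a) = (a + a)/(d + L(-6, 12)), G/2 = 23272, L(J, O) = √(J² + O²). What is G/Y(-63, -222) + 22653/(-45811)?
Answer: 11193354555/1695007 - 23272*√5/37 ≈ 5197.3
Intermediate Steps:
G = 46544 (G = 2*23272 = 46544)
Y(d, a) = 2*a/(d + 6*√5) (Y(d, a) = (a + a)/(d + √((-6)² + 12²)) = (2*a)/(d + √(36 + 144)) = (2*a)/(d + √180) = (2*a)/(d + 6*√5) = 2*a/(d + 6*√5))
G/Y(-63, -222) + 22653/(-45811) = 46544/((2*(-222)/(-63 + 6*√5))) + 22653/(-45811) = 46544/((-444/(-63 + 6*√5))) + 22653*(-1/45811) = 46544*(21/148 - √5/74) - 22653/45811 = (244356/37 - 23272*√5/37) - 22653/45811 = 11193354555/1695007 - 23272*√5/37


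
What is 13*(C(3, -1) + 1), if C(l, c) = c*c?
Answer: 26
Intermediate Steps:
C(l, c) = c²
13*(C(3, -1) + 1) = 13*((-1)² + 1) = 13*(1 + 1) = 13*2 = 26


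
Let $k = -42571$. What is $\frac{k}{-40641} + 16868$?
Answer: $\frac{685574959}{40641} \approx 16869.0$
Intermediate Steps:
$\frac{k}{-40641} + 16868 = - \frac{42571}{-40641} + 16868 = \left(-42571\right) \left(- \frac{1}{40641}\right) + 16868 = \frac{42571}{40641} + 16868 = \frac{685574959}{40641}$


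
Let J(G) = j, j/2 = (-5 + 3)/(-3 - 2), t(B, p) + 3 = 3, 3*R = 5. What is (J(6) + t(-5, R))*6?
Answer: 24/5 ≈ 4.8000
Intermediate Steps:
R = 5/3 (R = (⅓)*5 = 5/3 ≈ 1.6667)
t(B, p) = 0 (t(B, p) = -3 + 3 = 0)
j = ⅘ (j = 2*((-5 + 3)/(-3 - 2)) = 2*(-2/(-5)) = 2*(-2*(-⅕)) = 2*(⅖) = ⅘ ≈ 0.80000)
J(G) = ⅘
(J(6) + t(-5, R))*6 = (⅘ + 0)*6 = (⅘)*6 = 24/5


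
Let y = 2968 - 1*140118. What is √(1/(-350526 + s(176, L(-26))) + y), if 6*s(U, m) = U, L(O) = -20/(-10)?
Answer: I*√1253201006941070/95590 ≈ 370.34*I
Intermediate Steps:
y = -137150 (y = 2968 - 140118 = -137150)
L(O) = 2 (L(O) = -20*(-⅒) = 2)
s(U, m) = U/6
√(1/(-350526 + s(176, L(-26))) + y) = √(1/(-350526 + (⅙)*176) - 137150) = √(1/(-350526 + 88/3) - 137150) = √(1/(-1051490/3) - 137150) = √(-3/1051490 - 137150) = √(-144211853503/1051490) = I*√1253201006941070/95590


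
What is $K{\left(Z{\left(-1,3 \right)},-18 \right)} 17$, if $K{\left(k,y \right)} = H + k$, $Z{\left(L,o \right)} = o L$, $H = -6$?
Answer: $-153$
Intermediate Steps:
$Z{\left(L,o \right)} = L o$
$K{\left(k,y \right)} = -6 + k$
$K{\left(Z{\left(-1,3 \right)},-18 \right)} 17 = \left(-6 - 3\right) 17 = \left(-9\right) 17 = -153$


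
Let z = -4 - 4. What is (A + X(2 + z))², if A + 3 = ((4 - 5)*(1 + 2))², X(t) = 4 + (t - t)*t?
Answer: 100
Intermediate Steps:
z = -8
X(t) = 4 (X(t) = 4 + 0*t = 4 + 0 = 4)
A = 6 (A = -3 + ((4 - 5)*(1 + 2))² = -3 + (-1*3)² = -3 + (-3)² = -3 + 9 = 6)
(A + X(2 + z))² = (6 + 4)² = 10² = 100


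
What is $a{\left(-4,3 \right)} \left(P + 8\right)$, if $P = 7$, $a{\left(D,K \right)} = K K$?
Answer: $135$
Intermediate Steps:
$a{\left(D,K \right)} = K^{2}$
$a{\left(-4,3 \right)} \left(P + 8\right) = 3^{2} \left(7 + 8\right) = 9 \cdot 15 = 135$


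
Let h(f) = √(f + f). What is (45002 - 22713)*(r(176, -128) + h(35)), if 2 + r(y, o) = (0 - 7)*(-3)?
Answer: 423491 + 22289*√70 ≈ 6.0997e+5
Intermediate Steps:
h(f) = √2*√f (h(f) = √(2*f) = √2*√f)
r(y, o) = 19 (r(y, o) = -2 + (0 - 7)*(-3) = -2 - 7*(-3) = -2 + 21 = 19)
(45002 - 22713)*(r(176, -128) + h(35)) = (45002 - 22713)*(19 + √2*√35) = 22289*(19 + √70) = 423491 + 22289*√70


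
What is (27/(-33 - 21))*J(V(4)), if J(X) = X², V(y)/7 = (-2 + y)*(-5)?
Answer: -2450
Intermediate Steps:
V(y) = 70 - 35*y (V(y) = 7*((-2 + y)*(-5)) = 7*(10 - 5*y) = 70 - 35*y)
(27/(-33 - 21))*J(V(4)) = (27/(-33 - 21))*(70 - 35*4)² = (27/(-54))*(70 - 140)² = -1/54*27*(-70)² = -½*4900 = -2450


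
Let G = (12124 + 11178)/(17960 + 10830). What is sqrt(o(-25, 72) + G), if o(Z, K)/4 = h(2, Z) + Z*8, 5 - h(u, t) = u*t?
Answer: I*sqrt(120017578355)/14395 ≈ 24.066*I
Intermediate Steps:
G = 11651/14395 (G = 23302/28790 = 23302*(1/28790) = 11651/14395 ≈ 0.80938)
h(u, t) = 5 - t*u (h(u, t) = 5 - u*t = 5 - t*u)
o(Z, K) = 20 + 24*Z (o(Z, K) = 4*((5 - 1*Z*2) + Z*8) = 4*((5 - 2*Z) + 8*Z) = 4*(5 + 6*Z) = 20 + 24*Z)
sqrt(o(-25, 72) + G) = sqrt((20 + 24*(-25)) + 11651/14395) = sqrt((20 - 600) + 11651/14395) = sqrt(-580 + 11651/14395) = sqrt(-8337449/14395) = I*sqrt(120017578355)/14395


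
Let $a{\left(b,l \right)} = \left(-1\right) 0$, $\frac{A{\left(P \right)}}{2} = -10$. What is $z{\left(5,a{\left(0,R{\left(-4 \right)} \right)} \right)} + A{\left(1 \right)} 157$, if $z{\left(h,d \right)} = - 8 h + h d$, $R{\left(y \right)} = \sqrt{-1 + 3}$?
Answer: $-3180$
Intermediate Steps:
$A{\left(P \right)} = -20$ ($A{\left(P \right)} = 2 \left(-10\right) = -20$)
$R{\left(y \right)} = \sqrt{2}$
$a{\left(b,l \right)} = 0$
$z{\left(h,d \right)} = - 8 h + d h$
$z{\left(5,a{\left(0,R{\left(-4 \right)} \right)} \right)} + A{\left(1 \right)} 157 = 5 \left(-8 + 0\right) - 3140 = 5 \left(-8\right) - 3140 = -40 - 3140 = -3180$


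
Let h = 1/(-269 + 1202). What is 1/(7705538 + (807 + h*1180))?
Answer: 933/7190021065 ≈ 1.2976e-7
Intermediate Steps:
h = 1/933 ≈ 0.0010718
1/(7705538 + (807 + h*1180)) = 1/(7705538 + (807 + (1/933)*1180)) = 1/(7705538 + (807 + 1180/933)) = 1/(7705538 + 754111/933) = 1/(7190021065/933) = 933/7190021065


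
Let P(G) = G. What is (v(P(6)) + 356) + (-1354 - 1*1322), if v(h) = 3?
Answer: -2317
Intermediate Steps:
(v(P(6)) + 356) + (-1354 - 1*1322) = (3 + 356) + (-1354 - 1*1322) = 359 + (-1354 - 1322) = 359 - 2676 = -2317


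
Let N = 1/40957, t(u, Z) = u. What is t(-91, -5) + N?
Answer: -3727086/40957 ≈ -91.000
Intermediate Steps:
N = 1/40957 ≈ 2.4416e-5
t(-91, -5) + N = -91 + 1/40957 = -3727086/40957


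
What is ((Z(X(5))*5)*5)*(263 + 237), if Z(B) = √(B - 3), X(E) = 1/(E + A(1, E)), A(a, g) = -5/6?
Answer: 2500*I*√69 ≈ 20767.0*I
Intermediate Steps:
A(a, g) = -⅚ (A(a, g) = -5*⅙ = -⅚)
X(E) = 1/(-⅚ + E) (X(E) = 1/(E - ⅚) = 1/(-⅚ + E))
Z(B) = √(-3 + B)
((Z(X(5))*5)*5)*(263 + 237) = ((√(-3 + 6/(-5 + 6*5))*5)*5)*(263 + 237) = ((√(-3 + 6/(-5 + 30))*5)*5)*500 = ((√(-3 + 6/25)*5)*5)*500 = ((√(-69/25)*5)*5)*500 = (((I*√69/5)*5)*5)*500 = ((I*√69)*5)*500 = (5*I*√69)*500 = 2500*I*√69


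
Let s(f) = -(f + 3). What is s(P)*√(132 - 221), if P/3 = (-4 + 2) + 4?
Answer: -9*I*√89 ≈ -84.906*I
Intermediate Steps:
P = 6 (P = 3*((-4 + 2) + 4) = 3*(-2 + 4) = 3*2 = 6)
s(f) = -3 - f (s(f) = -(3 + f) = -3 - f)
s(P)*√(132 - 221) = (-3 - 1*6)*√(132 - 221) = (-3 - 6)*√(-89) = -9*I*√89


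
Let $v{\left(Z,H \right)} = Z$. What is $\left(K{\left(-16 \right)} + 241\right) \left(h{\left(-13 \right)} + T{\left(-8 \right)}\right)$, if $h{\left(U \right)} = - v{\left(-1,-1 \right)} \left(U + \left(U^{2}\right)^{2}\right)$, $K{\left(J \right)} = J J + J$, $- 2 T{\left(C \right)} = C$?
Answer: $13733512$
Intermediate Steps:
$T{\left(C \right)} = - \frac{C}{2}$
$K{\left(J \right)} = J + J^{2}$ ($K{\left(J \right)} = J^{2} + J = J + J^{2}$)
$h{\left(U \right)} = U + U^{4}$ ($h{\left(U \right)} = \left(-1\right) \left(-1\right) \left(U + \left(U^{2}\right)^{2}\right) = 1 \left(U + U^{4}\right) = U + U^{4}$)
$\left(K{\left(-16 \right)} + 241\right) \left(h{\left(-13 \right)} + T{\left(-8 \right)}\right) = \left(- 16 \left(1 - 16\right) + 241\right) \left(\left(-13 + \left(-13\right)^{4}\right) - -4\right) = \left(\left(-16\right) \left(-15\right) + 241\right) \left(\left(-13 + 28561\right) + 4\right) = \left(240 + 241\right) \left(28548 + 4\right) = 481 \cdot 28552 = 13733512$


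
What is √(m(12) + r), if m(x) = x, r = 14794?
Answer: √14806 ≈ 121.68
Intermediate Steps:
√(m(12) + r) = √(12 + 14794) = √14806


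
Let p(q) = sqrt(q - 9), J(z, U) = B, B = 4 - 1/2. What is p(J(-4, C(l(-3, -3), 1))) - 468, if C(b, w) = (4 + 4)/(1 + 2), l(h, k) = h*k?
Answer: -468 + I*sqrt(22)/2 ≈ -468.0 + 2.3452*I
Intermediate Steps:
B = 7/2 (B = 4 - 1*1/2 = 4 - 1/2 = 7/2 ≈ 3.5000)
C(b, w) = 8/3
J(z, U) = 7/2
p(q) = sqrt(-9 + q)
p(J(-4, C(l(-3, -3), 1))) - 468 = sqrt(-9 + 7/2) - 468 = sqrt(-11/2) - 468 = I*sqrt(22)/2 - 468 = -468 + I*sqrt(22)/2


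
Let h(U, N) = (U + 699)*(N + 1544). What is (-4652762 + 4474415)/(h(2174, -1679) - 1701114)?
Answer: 59449/696323 ≈ 0.085376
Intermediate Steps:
h(U, N) = (699 + U)*(1544 + N)
(-4652762 + 4474415)/(h(2174, -1679) - 1701114) = (-4652762 + 4474415)/((1079256 + 699*(-1679) + 1544*2174 - 1679*2174) - 1701114) = -178347/((1079256 - 1173621 + 3356656 - 3650146) - 1701114) = -178347/(-387855 - 1701114) = -178347/(-2088969) = -178347*(-1/2088969) = 59449/696323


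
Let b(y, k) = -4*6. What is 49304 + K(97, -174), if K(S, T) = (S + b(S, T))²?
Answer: 54633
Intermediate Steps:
b(y, k) = -24
K(S, T) = (-24 + S)² (K(S, T) = (S - 24)² = (-24 + S)²)
49304 + K(97, -174) = 49304 + (-24 + 97)² = 49304 + 73² = 49304 + 5329 = 54633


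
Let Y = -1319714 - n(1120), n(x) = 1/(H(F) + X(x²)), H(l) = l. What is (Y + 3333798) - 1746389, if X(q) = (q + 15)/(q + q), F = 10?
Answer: 1410346054925/5268483 ≈ 2.6770e+5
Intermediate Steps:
X(q) = (15 + q)/(2*q) (X(q) = (15 + q)/((2*q)) = (15 + q)*(1/(2*q)) = (15 + q)/(2*q))
n(x) = 1/(10 + (15 + x²)/(2*x²)) (n(x) = 1/(10 + (15 + x²)/(2*(x²))) = 1/(10 + (15 + x²)/(2*x²)))
Y = -6952891275622/5268483 (Y = -1319714 - 2*1120²/(3*(5 + 7*1120²)) = -1319714 - 2*1254400/(3*(5 + 7*1254400)) = -1319714 - 2*1254400/(3*(5 + 8780800)) = -1319714 - 2*1254400/(3*8780805) = -1319714 - 1*501760/5268483 = -1319714 - 501760/5268483 = -6952891275622/5268483 ≈ -1.3197e+6)
(Y + 3333798) - 1746389 = (-6952891275622/5268483 + 3333798) - 1746389 = 10611166812812/5268483 - 1746389 = 1410346054925/5268483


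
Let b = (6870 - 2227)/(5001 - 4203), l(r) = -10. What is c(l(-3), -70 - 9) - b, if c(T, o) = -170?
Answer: -140303/798 ≈ -175.82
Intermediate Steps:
b = 4643/798 ≈ 5.8183
c(l(-3), -70 - 9) - b = -170 - 1*4643/798 = -170 - 4643/798 = -140303/798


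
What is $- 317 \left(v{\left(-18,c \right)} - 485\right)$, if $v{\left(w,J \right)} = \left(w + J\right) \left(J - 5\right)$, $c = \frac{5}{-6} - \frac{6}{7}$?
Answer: $\frac{197539501}{1764} \approx 1.1198 \cdot 10^{5}$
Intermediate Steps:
$c = - \frac{71}{42}$ ($c = 5 \left(- \frac{1}{6}\right) - \frac{6}{7} = - \frac{5}{6} - \frac{6}{7} = - \frac{71}{42} \approx -1.6905$)
$v{\left(w,J \right)} = \left(-5 + J\right) \left(J + w\right)$ ($v{\left(w,J \right)} = \left(J + w\right) \left(-5 + J\right) = \left(-5 + J\right) \left(J + w\right)$)
$- 317 \left(v{\left(-18,c \right)} - 485\right) = - 317 \left(\left(\left(- \frac{71}{42}\right)^{2} - - \frac{355}{42} - -90 - - \frac{213}{7}\right) - 485\right) = - 317 \left(\left(\frac{5041}{1764} + \frac{355}{42} + 90 + \frac{213}{7}\right) - 485\right) = - 317 \left(\frac{232387}{1764} - 485\right) = \left(-317\right) \left(- \frac{623153}{1764}\right) = \frac{197539501}{1764}$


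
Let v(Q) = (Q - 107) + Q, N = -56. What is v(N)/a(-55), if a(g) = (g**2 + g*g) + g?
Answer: -219/5995 ≈ -0.036530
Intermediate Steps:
a(g) = g + 2*g**2 (a(g) = (g**2 + g**2) + g = 2*g**2 + g = g + 2*g**2)
v(Q) = -107 + 2*Q (v(Q) = (-107 + Q) + Q = -107 + 2*Q)
v(N)/a(-55) = (-107 + 2*(-56))/((-55*(1 + 2*(-55)))) = (-107 - 112)/((-55*(1 - 110))) = -219/((-55*(-109))) = -219/5995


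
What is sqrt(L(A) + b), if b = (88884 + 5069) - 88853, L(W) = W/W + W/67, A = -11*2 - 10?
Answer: sqrt(22896245)/67 ≈ 71.418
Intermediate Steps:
A = -32 (A = -22 - 10 = -32)
L(W) = 1 + W/67 (L(W) = 1 + W*(1/67) = 1 + W/67)
b = 5100 (b = 93953 - 88853 = 5100)
sqrt(L(A) + b) = sqrt((1 + (1/67)*(-32)) + 5100) = sqrt((1 - 32/67) + 5100) = sqrt(35/67 + 5100) = sqrt(341735/67) = sqrt(22896245)/67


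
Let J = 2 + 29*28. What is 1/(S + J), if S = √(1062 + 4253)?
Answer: 814/657281 - √5315/657281 ≈ 0.0011275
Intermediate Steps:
J = 814 (J = 2 + 812 = 814)
S = √5315 ≈ 72.904
1/(S + J) = 1/(√5315 + 814) = 1/(814 + √5315)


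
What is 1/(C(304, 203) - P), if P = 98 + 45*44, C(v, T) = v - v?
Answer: -1/2078 ≈ -0.00048123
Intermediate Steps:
C(v, T) = 0
P = 2078 (P = 98 + 1980 = 2078)
1/(C(304, 203) - P) = 1/(0 - 1*2078) = 1/(0 - 2078) = 1/(-2078) = -1/2078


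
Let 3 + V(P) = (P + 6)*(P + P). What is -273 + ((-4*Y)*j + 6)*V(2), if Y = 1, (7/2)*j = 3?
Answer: -1389/7 ≈ -198.43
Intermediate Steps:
V(P) = -3 + 2*P*(6 + P) (V(P) = -3 + (P + 6)*(P + P) = -3 + (6 + P)*(2*P) = -3 + 2*P*(6 + P))
j = 6/7 (j = (2/7)*3 = 6/7 ≈ 0.85714)
-273 + ((-4*Y)*j + 6)*V(2) = -273 + (-4*1*(6/7) + 6)*(-3 + 2*2² + 12*2) = -273 + (-4*6/7 + 6)*(-3 + 2*4 + 24) = -273 + (-24/7 + 6)*(-3 + 8 + 24) = -273 + (18/7)*29 = -273 + 522/7 = -1389/7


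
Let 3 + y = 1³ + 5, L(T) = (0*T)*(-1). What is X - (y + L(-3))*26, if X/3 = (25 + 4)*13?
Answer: 1053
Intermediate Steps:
L(T) = 0 (L(T) = 0*(-1) = 0)
X = 1131 (X = 3*((25 + 4)*13) = 3*(29*13) = 3*377 = 1131)
y = 3 (y = -3 + (1³ + 5) = -3 + (1 + 5) = -3 + 6 = 3)
X - (y + L(-3))*26 = 1131 - (3 + 0)*26 = 1131 - 3*26 = 1131 - 1*78 = 1131 - 78 = 1053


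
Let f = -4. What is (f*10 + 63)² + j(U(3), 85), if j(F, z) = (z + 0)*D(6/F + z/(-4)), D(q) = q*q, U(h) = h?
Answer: 512429/16 ≈ 32027.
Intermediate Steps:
D(q) = q²
j(F, z) = z*(6/F - z/4)² (j(F, z) = (z + 0)*(6/F + z/(-4))² = z*(6/F + z*(-¼))² = z*(6/F - z/4)²)
(f*10 + 63)² + j(U(3), 85) = (-4*10 + 63)² + (1/16)*85*(-24 + 3*85)²/3² = (-40 + 63)² + (1/16)*85*(⅑)*(-24 + 255)² = 23² + (1/16)*85*(⅑)*231² = 529 + (1/16)*85*(⅑)*53361 = 529 + 503965/16 = 512429/16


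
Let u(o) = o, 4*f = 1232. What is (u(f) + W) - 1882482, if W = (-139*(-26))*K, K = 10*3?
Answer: -1773754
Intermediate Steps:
f = 308 (f = (1/4)*1232 = 308)
K = 30
W = 108420 (W = -139*(-26)*30 = 3614*30 = 108420)
(u(f) + W) - 1882482 = (308 + 108420) - 1882482 = 108728 - 1882482 = -1773754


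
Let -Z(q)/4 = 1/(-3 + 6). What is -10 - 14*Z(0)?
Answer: 26/3 ≈ 8.6667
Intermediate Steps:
Z(q) = -4/3 (Z(q) = -4/(-3 + 6) = -4/3)
-10 - 14*Z(0) = -10 - 14*(-4/3) = -10 + 56/3 = 26/3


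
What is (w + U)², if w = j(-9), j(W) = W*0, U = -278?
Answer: 77284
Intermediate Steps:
j(W) = 0
w = 0
(w + U)² = (0 - 278)² = (-278)² = 77284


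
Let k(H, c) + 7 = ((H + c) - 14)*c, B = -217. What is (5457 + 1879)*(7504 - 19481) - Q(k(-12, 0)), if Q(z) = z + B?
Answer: -87863048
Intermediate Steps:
k(H, c) = -7 + c*(-14 + H + c) (k(H, c) = -7 + ((H + c) - 14)*c = -7 + (-14 + H + c)*c = -7 + c*(-14 + H + c))
Q(z) = -217 + z (Q(z) = z - 217 = -217 + z)
(5457 + 1879)*(7504 - 19481) - Q(k(-12, 0)) = (5457 + 1879)*(7504 - 19481) - (-217 + (-7 + 0**2 - 14*0 - 12*0)) = 7336*(-11977) - (-217 + (-7 + 0 + 0 + 0)) = -87863272 - (-217 - 7) = -87863272 - 1*(-224) = -87863272 + 224 = -87863048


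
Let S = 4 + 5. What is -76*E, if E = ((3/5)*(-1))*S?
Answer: 2052/5 ≈ 410.40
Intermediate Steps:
S = 9
E = -27/5 (E = ((3/5)*(-1))*9 = -3/5*9 = -27/5 ≈ -5.4000)
-76*E = -76*(-27/5) = 2052/5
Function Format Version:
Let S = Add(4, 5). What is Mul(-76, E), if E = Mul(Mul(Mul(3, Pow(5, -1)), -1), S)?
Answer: Rational(2052, 5) ≈ 410.40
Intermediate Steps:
S = 9
E = Rational(-27, 5) (E = Mul(Mul(Mul(3, Pow(5, -1)), -1), 9) = Mul(Mul(Mul(3, Rational(1, 5)), -1), 9) = Mul(Mul(Rational(3, 5), -1), 9) = Mul(Rational(-3, 5), 9) = Rational(-27, 5) ≈ -5.4000)
Mul(-76, E) = Mul(-76, Rational(-27, 5)) = Rational(2052, 5)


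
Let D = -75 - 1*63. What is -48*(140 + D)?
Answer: -96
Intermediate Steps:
D = -138 (D = -75 - 63 = -138)
-48*(140 + D) = -48*(140 - 138) = -48*2 = -96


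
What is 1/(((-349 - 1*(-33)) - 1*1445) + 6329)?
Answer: 1/4568 ≈ 0.00021891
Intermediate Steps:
1/(((-349 - 1*(-33)) - 1*1445) + 6329) = 1/(((-349 + 33) - 1445) + 6329) = 1/((-316 - 1445) + 6329) = 1/(-1761 + 6329) = 1/4568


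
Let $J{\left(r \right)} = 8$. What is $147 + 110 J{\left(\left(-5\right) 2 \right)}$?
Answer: $1027$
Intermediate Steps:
$147 + 110 J{\left(\left(-5\right) 2 \right)} = 147 + 110 \cdot 8 = 147 + 880 = 1027$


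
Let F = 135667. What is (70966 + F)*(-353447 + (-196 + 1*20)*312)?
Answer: -84380445247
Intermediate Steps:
(70966 + F)*(-353447 + (-196 + 1*20)*312) = (70966 + 135667)*(-353447 + (-196 + 1*20)*312) = 206633*(-353447 + (-196 + 20)*312) = 206633*(-353447 - 176*312) = 206633*(-353447 - 54912) = 206633*(-408359) = -84380445247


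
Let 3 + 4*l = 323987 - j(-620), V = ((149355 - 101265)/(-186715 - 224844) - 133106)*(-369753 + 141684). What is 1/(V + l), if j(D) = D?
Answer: 411559/12493885927260145 ≈ 3.2941e-11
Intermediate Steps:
V = 12493852528835736/411559 (V = (48090/(-411559) - 133106)*(-228069) = (48090*(-1/411559) - 133106)*(-228069) = (-48090/411559 - 133106)*(-228069) = -54781020344/411559*(-228069) = 12493852528835736/411559 ≈ 3.0357e+10)
l = 81151 (l = -¾ + (323987 - 1*(-620))/4 = -¾ + (323987 + 620)/4 = -¾ + (¼)*324607 = -¾ + 324607/4 = 81151)
1/(V + l) = 1/(12493852528835736/411559 + 81151) = 1/(12493885927260145/411559) = 411559/12493885927260145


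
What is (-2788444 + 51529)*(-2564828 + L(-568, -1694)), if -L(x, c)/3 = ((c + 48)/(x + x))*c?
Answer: 1987875853740735/284 ≈ 6.9996e+12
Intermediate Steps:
L(x, c) = -3*c*(48 + c)/(2*x) (L(x, c) = -3*(c + 48)/(x + x)*c = -3*(48 + c)/((2*x))*c = -3*(48 + c)*(1/(2*x))*c = -3*(48 + c)/(2*x)*c = -3*c*(48 + c)/(2*x))
(-2788444 + 51529)*(-2564828 + L(-568, -1694)) = (-2788444 + 51529)*(-2564828 - 3/2*(-1694)*(48 - 1694)/(-568)) = -2736915*(-2564828 - 3/2*(-1694)*(-1/568)*(-1646)) = -2736915*(-2564828 + 2091243/284) = -2736915*(-726319909/284) = 1987875853740735/284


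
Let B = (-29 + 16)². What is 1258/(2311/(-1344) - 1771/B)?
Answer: -285737088/2770783 ≈ -103.13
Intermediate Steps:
B = 169 (B = (-13)² = 169)
1258/(2311/(-1344) - 1771/B) = 1258/(2311/(-1344) - 1771/169) = 1258/(2311*(-1/1344) - 1771*1/169) = 1258/(-2311/1344 - 1771/169) = 1258/(-2770783/227136) = 1258*(-227136/2770783) = -285737088/2770783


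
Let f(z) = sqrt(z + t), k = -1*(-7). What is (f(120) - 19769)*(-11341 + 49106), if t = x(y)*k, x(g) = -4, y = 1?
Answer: -746576285 + 75530*sqrt(23) ≈ -7.4621e+8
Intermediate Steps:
k = 7
t = -28 (t = -4*7 = -28)
f(z) = sqrt(-28 + z) (f(z) = sqrt(z - 28) = sqrt(-28 + z))
(f(120) - 19769)*(-11341 + 49106) = (sqrt(-28 + 120) - 19769)*(-11341 + 49106) = (sqrt(92) - 19769)*37765 = (2*sqrt(23) - 19769)*37765 = (-19769 + 2*sqrt(23))*37765 = -746576285 + 75530*sqrt(23)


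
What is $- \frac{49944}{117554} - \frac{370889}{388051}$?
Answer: $- \frac{31490152325}{22808473627} \approx -1.3806$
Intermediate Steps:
$- \frac{49944}{117554} - \frac{370889}{388051} = \left(-49944\right) \frac{1}{117554} - \frac{370889}{388051} = - \frac{24972}{58777} - \frac{370889}{388051} = - \frac{31490152325}{22808473627}$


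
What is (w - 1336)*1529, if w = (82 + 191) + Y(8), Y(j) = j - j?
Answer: -1625327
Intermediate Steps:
Y(j) = 0
w = 273 (w = (82 + 191) + 0 = 273 + 0 = 273)
(w - 1336)*1529 = (273 - 1336)*1529 = -1063*1529 = -1625327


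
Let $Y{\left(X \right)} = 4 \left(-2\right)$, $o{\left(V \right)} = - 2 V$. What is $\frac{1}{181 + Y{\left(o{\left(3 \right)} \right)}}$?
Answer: $\frac{1}{173} \approx 0.0057803$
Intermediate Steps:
$Y{\left(X \right)} = -8$
$\frac{1}{181 + Y{\left(o{\left(3 \right)} \right)}} = \frac{1}{181 - 8} = \frac{1}{173}$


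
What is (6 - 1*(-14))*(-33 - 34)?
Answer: -1340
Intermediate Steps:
(6 - 1*(-14))*(-33 - 34) = (6 + 14)*(-67) = 20*(-67) = -1340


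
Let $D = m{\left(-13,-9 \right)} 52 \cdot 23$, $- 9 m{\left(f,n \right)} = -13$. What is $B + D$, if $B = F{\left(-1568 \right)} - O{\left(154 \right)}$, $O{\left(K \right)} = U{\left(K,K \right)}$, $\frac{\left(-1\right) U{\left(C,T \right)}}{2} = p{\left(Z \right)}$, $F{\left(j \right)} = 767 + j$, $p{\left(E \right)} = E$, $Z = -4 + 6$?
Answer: $\frac{8375}{9} \approx 930.56$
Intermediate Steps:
$m{\left(f,n \right)} = \frac{13}{9}$ ($m{\left(f,n \right)} = \left(- \frac{1}{9}\right) \left(-13\right) = \frac{13}{9}$)
$Z = 2$
$U{\left(C,T \right)} = -4$ ($U{\left(C,T \right)} = \left(-2\right) 2 = -4$)
$O{\left(K \right)} = -4$
$D = \frac{15548}{9}$ ($D = \frac{13}{9} \cdot 52 \cdot 23 = \frac{676}{9} \cdot 23 = \frac{15548}{9} \approx 1727.6$)
$B = -797$ ($B = \left(767 - 1568\right) - -4 = -801 + 4 = -797$)
$B + D = -797 + \frac{15548}{9} = \frac{8375}{9}$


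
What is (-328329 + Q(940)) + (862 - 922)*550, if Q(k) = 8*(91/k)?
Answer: -84912133/235 ≈ -3.6133e+5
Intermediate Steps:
Q(k) = 728/k
(-328329 + Q(940)) + (862 - 922)*550 = (-328329 + 728/940) + (862 - 922)*550 = (-328329 + 728*(1/940)) - 60*550 = (-328329 + 182/235) - 33000 = -77157133/235 - 33000 = -84912133/235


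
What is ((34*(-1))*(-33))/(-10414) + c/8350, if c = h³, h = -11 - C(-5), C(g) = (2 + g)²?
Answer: -926807/869569 ≈ -1.0658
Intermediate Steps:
h = -20 (h = -11 - (2 - 5)² = -11 - 1*(-3)² = -11 - 1*9 = -11 - 9 = -20)
c = -8000 (c = (-20)³ = -8000)
((34*(-1))*(-33))/(-10414) + c/8350 = ((34*(-1))*(-33))/(-10414) - 8000/8350 = -34*(-33)*(-1/10414) - 8000*1/8350 = 1122*(-1/10414) - 160/167 = -561/5207 - 160/167 = -926807/869569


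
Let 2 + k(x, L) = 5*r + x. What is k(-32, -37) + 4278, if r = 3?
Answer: 4259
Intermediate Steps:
k(x, L) = 13 + x (k(x, L) = -2 + (5*3 + x) = -2 + (15 + x) = 13 + x)
k(-32, -37) + 4278 = (13 - 32) + 4278 = -19 + 4278 = 4259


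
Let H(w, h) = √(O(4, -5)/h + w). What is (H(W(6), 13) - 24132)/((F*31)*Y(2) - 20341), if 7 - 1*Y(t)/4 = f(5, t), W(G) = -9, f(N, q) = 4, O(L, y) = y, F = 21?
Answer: 24132/12529 - I*√1586/162877 ≈ 1.9261 - 0.00024451*I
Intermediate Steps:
Y(t) = 12 (Y(t) = 28 - 4*4 = 28 - 16 = 12)
H(w, h) = √(w - 5/h) (H(w, h) = √(-5/h + w) = √(w - 5/h))
(H(W(6), 13) - 24132)/((F*31)*Y(2) - 20341) = (√(-9 - 5/13) - 24132)/((21*31)*12 - 20341) = (√(-9 - 5*1/13) - 24132)/(651*12 - 20341) = (√(-9 - 5/13) - 24132)/(7812 - 20341) = (√(-122/13) - 24132)/(-12529) = (I*√1586/13 - 24132)*(-1/12529) = (-24132 + I*√1586/13)*(-1/12529) = 24132/12529 - I*√1586/162877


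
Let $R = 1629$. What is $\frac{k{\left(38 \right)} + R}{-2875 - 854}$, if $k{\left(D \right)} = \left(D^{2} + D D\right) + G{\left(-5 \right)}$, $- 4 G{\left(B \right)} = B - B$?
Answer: $- \frac{4517}{3729} \approx -1.2113$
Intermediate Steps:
$G{\left(B \right)} = 0$ ($G{\left(B \right)} = - \frac{B - B}{4} = \left(- \frac{1}{4}\right) 0 = 0$)
$k{\left(D \right)} = 2 D^{2}$ ($k{\left(D \right)} = \left(D^{2} + D D\right) + 0 = \left(D^{2} + D^{2}\right) + 0 = 2 D^{2} + 0 = 2 D^{2}$)
$\frac{k{\left(38 \right)} + R}{-2875 - 854} = \frac{2 \cdot 38^{2} + 1629}{-2875 - 854} = \frac{2 \cdot 1444 + 1629}{-3729} = \left(2888 + 1629\right) \left(- \frac{1}{3729}\right) = 4517 \left(- \frac{1}{3729}\right) = - \frac{4517}{3729}$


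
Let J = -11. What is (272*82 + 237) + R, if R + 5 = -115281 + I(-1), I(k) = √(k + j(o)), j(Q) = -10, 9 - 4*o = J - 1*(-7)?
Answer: -92745 + I*√11 ≈ -92745.0 + 3.3166*I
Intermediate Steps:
o = 13/4 (o = 9/4 - (-11 - 1*(-7))/4 = 9/4 - (-11 + 7)/4 = 9/4 - ¼*(-4) = 9/4 + 1 = 13/4 ≈ 3.2500)
I(k) = √(-10 + k) (I(k) = √(k - 10) = √(-10 + k))
R = -115286 + I*√11 (R = -5 + (-115281 + √(-10 - 1)) = -5 + (-115281 + √(-11)) = -5 + (-115281 + I*√11) = -115286 + I*√11 ≈ -1.1529e+5 + 3.3166*I)
(272*82 + 237) + R = (272*82 + 237) + (-115286 + I*√11) = (22304 + 237) + (-115286 + I*√11) = 22541 + (-115286 + I*√11) = -92745 + I*√11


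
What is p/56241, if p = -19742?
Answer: -19742/56241 ≈ -0.35103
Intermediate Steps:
p/56241 = -19742/56241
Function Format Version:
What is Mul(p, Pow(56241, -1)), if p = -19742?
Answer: Rational(-19742, 56241) ≈ -0.35103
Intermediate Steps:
Mul(p, Pow(56241, -1)) = Mul(-19742, Pow(56241, -1)) = Mul(-19742, Rational(1, 56241)) = Rational(-19742, 56241)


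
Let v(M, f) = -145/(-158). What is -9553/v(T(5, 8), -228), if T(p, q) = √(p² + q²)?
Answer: -1509374/145 ≈ -10409.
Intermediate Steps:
v(M, f) = 145/158 (v(M, f) = -145*(-1/158) = 145/158)
-9553/v(T(5, 8), -228) = -9553/145/158 = -9553*158/145 = -1509374/145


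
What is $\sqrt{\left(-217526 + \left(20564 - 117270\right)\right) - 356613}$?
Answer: $i \sqrt{670845} \approx 819.05 i$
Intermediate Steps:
$\sqrt{\left(-217526 + \left(20564 - 117270\right)\right) - 356613} = \sqrt{\left(-217526 - 96706\right) - 356613} = \sqrt{-314232 - 356613} = \sqrt{-670845} = i \sqrt{670845}$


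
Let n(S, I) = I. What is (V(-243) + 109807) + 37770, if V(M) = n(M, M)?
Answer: 147334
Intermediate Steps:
V(M) = M
(V(-243) + 109807) + 37770 = (-243 + 109807) + 37770 = 109564 + 37770 = 147334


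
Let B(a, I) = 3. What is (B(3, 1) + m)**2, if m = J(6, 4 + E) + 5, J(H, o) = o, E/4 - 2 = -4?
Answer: 16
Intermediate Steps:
E = -8 (E = 8 + 4*(-4) = 8 - 16 = -8)
m = 1 (m = (4 - 8) + 5 = -4 + 5 = 1)
(B(3, 1) + m)**2 = (3 + 1)**2 = 4**2 = 16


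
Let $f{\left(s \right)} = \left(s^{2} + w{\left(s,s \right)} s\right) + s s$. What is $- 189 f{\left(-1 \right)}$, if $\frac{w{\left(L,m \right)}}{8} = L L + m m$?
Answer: $2646$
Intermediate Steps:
$w{\left(L,m \right)} = 8 L^{2} + 8 m^{2}$ ($w{\left(L,m \right)} = 8 \left(L L + m m\right) = 8 \left(L^{2} + m^{2}\right) = 8 L^{2} + 8 m^{2}$)
$f{\left(s \right)} = 2 s^{2} + 16 s^{3}$ ($f{\left(s \right)} = \left(s^{2} + \left(8 s^{2} + 8 s^{2}\right) s\right) + s s = \left(s^{2} + 16 s^{2} s\right) + s^{2} = \left(s^{2} + 16 s^{3}\right) + s^{2} = 2 s^{2} + 16 s^{3}$)
$- 189 f{\left(-1 \right)} = - 189 \left(-1\right)^{2} \left(2 + 16 \left(-1\right)\right) = - 189 \cdot 1 \left(2 - 16\right) = - 189 \cdot 1 \left(-14\right) = \left(-189\right) \left(-14\right) = 2646$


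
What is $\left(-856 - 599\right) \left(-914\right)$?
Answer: $1329870$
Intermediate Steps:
$\left(-856 - 599\right) \left(-914\right) = \left(-1455\right) \left(-914\right) = 1329870$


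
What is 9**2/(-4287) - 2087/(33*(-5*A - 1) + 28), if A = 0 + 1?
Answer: 2977733/242930 ≈ 12.258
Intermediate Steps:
A = 1
9**2/(-4287) - 2087/(33*(-5*A - 1) + 28) = 9**2/(-4287) - 2087/(33*(-5*1 - 1) + 28) = 81*(-1/4287) - 2087/(33*(-5 - 1) + 28) = -27/1429 - 2087/(33*(-6) + 28) = -27/1429 - 2087/(-198 + 28) = -27/1429 - 2087/(-170) = -27/1429 - 2087*(-1/170) = -27/1429 + 2087/170 = 2977733/242930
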